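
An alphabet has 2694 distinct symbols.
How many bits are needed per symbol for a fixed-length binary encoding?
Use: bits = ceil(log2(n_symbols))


log2(2694) = 11.3955
Bracket: 2^11 = 2048 < 2694 <= 2^12 = 4096
So ceil(log2(2694)) = 12

bits = ceil(log2(2694)) = ceil(11.3955) = 12 bits


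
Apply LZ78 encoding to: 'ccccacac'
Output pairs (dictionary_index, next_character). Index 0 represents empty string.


LZ78 encoding steps:
Dictionary: {0: ''}
Step 1: w='' (idx 0), next='c' -> output (0, 'c'), add 'c' as idx 1
Step 2: w='c' (idx 1), next='c' -> output (1, 'c'), add 'cc' as idx 2
Step 3: w='c' (idx 1), next='a' -> output (1, 'a'), add 'ca' as idx 3
Step 4: w='ca' (idx 3), next='c' -> output (3, 'c'), add 'cac' as idx 4


Encoded: [(0, 'c'), (1, 'c'), (1, 'a'), (3, 'c')]


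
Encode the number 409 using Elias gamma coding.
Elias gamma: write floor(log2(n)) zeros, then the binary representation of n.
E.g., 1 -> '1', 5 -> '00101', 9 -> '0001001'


num_bits = floor(log2(409)) + 1 = 9
leading_zeros = num_bits - 1 = 8
binary(409) = 110011001

Elias gamma(409) = '00000000' + '110011001' = 00000000110011001 (17 bits)


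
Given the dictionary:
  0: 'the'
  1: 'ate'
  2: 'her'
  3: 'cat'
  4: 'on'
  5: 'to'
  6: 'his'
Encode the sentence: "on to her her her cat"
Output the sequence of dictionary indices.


Look up each word in the dictionary:
  'on' -> 4
  'to' -> 5
  'her' -> 2
  'her' -> 2
  'her' -> 2
  'cat' -> 3

Encoded: [4, 5, 2, 2, 2, 3]


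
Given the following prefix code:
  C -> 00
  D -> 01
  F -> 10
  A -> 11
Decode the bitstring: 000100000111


Decoding step by step:
Bits 00 -> C
Bits 01 -> D
Bits 00 -> C
Bits 00 -> C
Bits 01 -> D
Bits 11 -> A


Decoded message: CDCCDA


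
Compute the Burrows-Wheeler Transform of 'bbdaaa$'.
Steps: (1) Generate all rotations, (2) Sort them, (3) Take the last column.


Rotations (sorted):
  0: $bbdaaa -> last char: a
  1: a$bbdaa -> last char: a
  2: aa$bbda -> last char: a
  3: aaa$bbd -> last char: d
  4: bbdaaa$ -> last char: $
  5: bdaaa$b -> last char: b
  6: daaa$bb -> last char: b


BWT = aaad$bb


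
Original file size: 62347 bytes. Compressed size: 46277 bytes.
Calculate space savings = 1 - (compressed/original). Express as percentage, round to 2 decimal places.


ratio = compressed/original = 46277/62347 = 0.742249
savings = 1 - ratio = 1 - 0.742249 = 0.257751
as a percentage: 0.257751 * 100 = 25.78%

Space savings = 1 - 46277/62347 = 25.78%


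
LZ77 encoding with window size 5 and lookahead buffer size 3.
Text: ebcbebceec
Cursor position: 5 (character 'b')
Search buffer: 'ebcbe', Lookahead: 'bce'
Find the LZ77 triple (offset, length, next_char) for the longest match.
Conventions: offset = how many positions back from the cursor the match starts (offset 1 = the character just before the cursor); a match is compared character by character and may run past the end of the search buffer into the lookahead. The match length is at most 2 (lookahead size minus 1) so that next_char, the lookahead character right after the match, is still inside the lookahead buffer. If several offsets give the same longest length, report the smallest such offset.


Try each offset into the search buffer:
  offset=1 (pos 4, char 'e'): match length 0
  offset=2 (pos 3, char 'b'): match length 1
  offset=3 (pos 2, char 'c'): match length 0
  offset=4 (pos 1, char 'b'): match length 2
  offset=5 (pos 0, char 'e'): match length 0
Longest match has length 2 at offset 4.
next_char = character at position 5 + 2 = 7 -> 'e'

Best match: offset=4, length=2 (matching 'bc' starting at position 1)
LZ77 triple: (4, 2, 'e')


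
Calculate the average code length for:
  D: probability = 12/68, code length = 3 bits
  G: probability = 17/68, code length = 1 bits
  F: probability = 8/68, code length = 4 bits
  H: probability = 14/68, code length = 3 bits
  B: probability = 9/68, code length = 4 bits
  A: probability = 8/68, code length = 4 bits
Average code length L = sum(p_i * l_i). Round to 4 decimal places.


Weighted contributions p_i * l_i:
  D: (12/68) * 3 = 36/68
  G: (17/68) * 1 = 17/68
  F: (8/68) * 4 = 32/68
  H: (14/68) * 3 = 42/68
  B: (9/68) * 4 = 36/68
  A: (8/68) * 4 = 32/68
Sum = (36 + 17 + 32 + 42 + 36 + 32)/68 = 195/68

L = 195/68 = 2.8676 bits/symbol


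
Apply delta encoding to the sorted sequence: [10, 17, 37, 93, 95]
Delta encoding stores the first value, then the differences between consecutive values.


First value: 10
Deltas:
  17 - 10 = 7
  37 - 17 = 20
  93 - 37 = 56
  95 - 93 = 2


Delta encoded: [10, 7, 20, 56, 2]


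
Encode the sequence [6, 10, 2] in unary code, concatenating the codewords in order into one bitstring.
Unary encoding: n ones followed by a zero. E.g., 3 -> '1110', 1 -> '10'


Encode each number as n ones followed by a terminating 0:
  6 -> 1111110 (7 bits)
  10 -> 11111111110 (11 bits)
  2 -> 110 (3 bits)
Total length = 7 + 11 + 3 = 21 bits.

Unary([6, 10, 2]) = 111111011111111110110 (21 bits)


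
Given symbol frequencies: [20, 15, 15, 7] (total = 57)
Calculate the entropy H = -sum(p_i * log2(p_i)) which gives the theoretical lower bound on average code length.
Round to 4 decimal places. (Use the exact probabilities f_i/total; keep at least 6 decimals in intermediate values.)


Per-symbol terms -p_i * log2(p_i) with p_i = f_i/57:
  p = 20/57 = 0.350877: log2(p) = -1.510962, -p*log2(p) = 0.530162
  p = 15/57 = 0.263158: log2(p) = -1.925999, -p*log2(p) = 0.506842
  p = 15/57 = 0.263158: log2(p) = -1.925999, -p*log2(p) = 0.506842
  p = 7/57 = 0.122807: log2(p) = -3.025535, -p*log2(p) = 0.371557
H = 0.530162 + 0.506842 + 0.506842 + 0.371557 = 1.915403

H = 1.9154 bits/symbol


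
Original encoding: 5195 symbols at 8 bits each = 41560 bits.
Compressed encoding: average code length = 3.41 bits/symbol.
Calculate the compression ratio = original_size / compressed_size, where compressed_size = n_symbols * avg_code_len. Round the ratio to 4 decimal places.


original_size = n_symbols * orig_bits = 5195 * 8 = 41560 bits
compressed_size = n_symbols * avg_code_len = 5195 * 3.41 = 17714.95 bits
ratio = original_size / compressed_size = 41560 / 17714.95 = 2.346

Compression ratio = 2.346


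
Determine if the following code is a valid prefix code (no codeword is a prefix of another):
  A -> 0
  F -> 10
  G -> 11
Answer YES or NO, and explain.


Checking each pair (does one codeword prefix another?):
  A='0' vs F='10': no prefix
  A='0' vs G='11': no prefix
  F='10' vs A='0': no prefix
  F='10' vs G='11': no prefix
  G='11' vs A='0': no prefix
  G='11' vs F='10': no prefix
No violation found over all pairs.

YES -- this is a valid prefix code. No codeword is a prefix of any other codeword.


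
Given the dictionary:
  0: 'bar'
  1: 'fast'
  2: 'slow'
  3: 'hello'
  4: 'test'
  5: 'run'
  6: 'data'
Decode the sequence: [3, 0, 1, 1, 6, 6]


Look up each index in the dictionary:
  3 -> 'hello'
  0 -> 'bar'
  1 -> 'fast'
  1 -> 'fast'
  6 -> 'data'
  6 -> 'data'

Decoded: "hello bar fast fast data data"


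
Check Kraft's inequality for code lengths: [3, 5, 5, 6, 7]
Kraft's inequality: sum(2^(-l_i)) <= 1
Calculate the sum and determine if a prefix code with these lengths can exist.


Sum = 2^(-3) + 2^(-5) + 2^(-5) + 2^(-6) + 2^(-7)
    = 0.125 + 0.03125 + 0.03125 + 0.015625 + 0.0078125
    = 27/128 = 0.2109375
Since 0.2109375 <= 1, Kraft's inequality IS satisfied.
A prefix code with these lengths CAN exist.

Kraft sum = 0.2109375. Satisfied.


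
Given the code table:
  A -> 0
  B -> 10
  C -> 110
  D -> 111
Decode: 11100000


Decoding:
111 -> D
0 -> A
0 -> A
0 -> A
0 -> A
0 -> A


Result: DAAAAA


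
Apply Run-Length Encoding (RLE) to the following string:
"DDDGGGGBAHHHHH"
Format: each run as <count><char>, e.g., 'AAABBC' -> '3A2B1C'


Scanning runs left to right:
  i=0: run of 'D' x 3 -> '3D'
  i=3: run of 'G' x 4 -> '4G'
  i=7: run of 'B' x 1 -> '1B'
  i=8: run of 'A' x 1 -> '1A'
  i=9: run of 'H' x 5 -> '5H'

RLE = 3D4G1B1A5H


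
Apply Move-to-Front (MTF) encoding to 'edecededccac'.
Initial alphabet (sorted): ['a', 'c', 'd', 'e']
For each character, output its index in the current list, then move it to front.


MTF encoding:
'e': index 3 in ['a', 'c', 'd', 'e'] -> ['e', 'a', 'c', 'd']
'd': index 3 in ['e', 'a', 'c', 'd'] -> ['d', 'e', 'a', 'c']
'e': index 1 in ['d', 'e', 'a', 'c'] -> ['e', 'd', 'a', 'c']
'c': index 3 in ['e', 'd', 'a', 'c'] -> ['c', 'e', 'd', 'a']
'e': index 1 in ['c', 'e', 'd', 'a'] -> ['e', 'c', 'd', 'a']
'd': index 2 in ['e', 'c', 'd', 'a'] -> ['d', 'e', 'c', 'a']
'e': index 1 in ['d', 'e', 'c', 'a'] -> ['e', 'd', 'c', 'a']
'd': index 1 in ['e', 'd', 'c', 'a'] -> ['d', 'e', 'c', 'a']
'c': index 2 in ['d', 'e', 'c', 'a'] -> ['c', 'd', 'e', 'a']
'c': index 0 in ['c', 'd', 'e', 'a'] -> ['c', 'd', 'e', 'a']
'a': index 3 in ['c', 'd', 'e', 'a'] -> ['a', 'c', 'd', 'e']
'c': index 1 in ['a', 'c', 'd', 'e'] -> ['c', 'a', 'd', 'e']


Output: [3, 3, 1, 3, 1, 2, 1, 1, 2, 0, 3, 1]


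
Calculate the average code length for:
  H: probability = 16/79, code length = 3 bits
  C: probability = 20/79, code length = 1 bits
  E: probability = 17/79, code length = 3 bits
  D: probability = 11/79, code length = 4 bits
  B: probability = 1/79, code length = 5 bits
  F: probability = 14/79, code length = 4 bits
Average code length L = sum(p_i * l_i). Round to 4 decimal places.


Weighted contributions p_i * l_i:
  H: (16/79) * 3 = 48/79
  C: (20/79) * 1 = 20/79
  E: (17/79) * 3 = 51/79
  D: (11/79) * 4 = 44/79
  B: (1/79) * 5 = 5/79
  F: (14/79) * 4 = 56/79
Sum = (48 + 20 + 51 + 44 + 5 + 56)/79 = 224/79

L = 224/79 = 2.8354 bits/symbol


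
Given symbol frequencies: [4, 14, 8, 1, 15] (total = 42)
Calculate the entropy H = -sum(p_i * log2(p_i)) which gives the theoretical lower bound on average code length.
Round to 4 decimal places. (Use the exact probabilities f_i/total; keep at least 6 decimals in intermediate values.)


Per-symbol terms -p_i * log2(p_i) with p_i = f_i/42:
  p = 4/42 = 0.095238: log2(p) = -3.392317, -p*log2(p) = 0.323078
  p = 14/42 = 0.333333: log2(p) = -1.584963, -p*log2(p) = 0.528321
  p = 8/42 = 0.190476: log2(p) = -2.392317, -p*log2(p) = 0.455680
  p = 1/42 = 0.023810: log2(p) = -5.392317, -p*log2(p) = 0.128389
  p = 15/42 = 0.357143: log2(p) = -1.485427, -p*log2(p) = 0.530510
H = 0.323078 + 0.528321 + 0.455680 + 0.128389 + 0.530510 = 1.965978

H = 1.966 bits/symbol


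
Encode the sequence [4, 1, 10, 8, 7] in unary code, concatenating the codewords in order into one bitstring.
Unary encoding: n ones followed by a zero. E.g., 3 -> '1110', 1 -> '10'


Encode each number as n ones followed by a terminating 0:
  4 -> 11110 (5 bits)
  1 -> 10 (2 bits)
  10 -> 11111111110 (11 bits)
  8 -> 111111110 (9 bits)
  7 -> 11111110 (8 bits)
Total length = 5 + 2 + 11 + 9 + 8 = 35 bits.

Unary([4, 1, 10, 8, 7]) = 11110101111111111011111111011111110 (35 bits)


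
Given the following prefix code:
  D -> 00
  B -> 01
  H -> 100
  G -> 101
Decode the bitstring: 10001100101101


Decoding step by step:
Bits 100 -> H
Bits 01 -> B
Bits 100 -> H
Bits 101 -> G
Bits 101 -> G


Decoded message: HBHGG


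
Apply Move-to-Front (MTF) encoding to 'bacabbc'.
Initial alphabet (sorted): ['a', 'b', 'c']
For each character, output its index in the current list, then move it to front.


MTF encoding:
'b': index 1 in ['a', 'b', 'c'] -> ['b', 'a', 'c']
'a': index 1 in ['b', 'a', 'c'] -> ['a', 'b', 'c']
'c': index 2 in ['a', 'b', 'c'] -> ['c', 'a', 'b']
'a': index 1 in ['c', 'a', 'b'] -> ['a', 'c', 'b']
'b': index 2 in ['a', 'c', 'b'] -> ['b', 'a', 'c']
'b': index 0 in ['b', 'a', 'c'] -> ['b', 'a', 'c']
'c': index 2 in ['b', 'a', 'c'] -> ['c', 'b', 'a']


Output: [1, 1, 2, 1, 2, 0, 2]


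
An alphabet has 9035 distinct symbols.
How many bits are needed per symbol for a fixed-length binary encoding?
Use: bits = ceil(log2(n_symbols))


log2(9035) = 13.1413
Bracket: 2^13 = 8192 < 9035 <= 2^14 = 16384
So ceil(log2(9035)) = 14

bits = ceil(log2(9035)) = ceil(13.1413) = 14 bits


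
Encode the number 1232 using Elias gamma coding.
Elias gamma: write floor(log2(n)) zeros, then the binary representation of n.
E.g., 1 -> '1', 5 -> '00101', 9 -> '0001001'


num_bits = floor(log2(1232)) + 1 = 11
leading_zeros = num_bits - 1 = 10
binary(1232) = 10011010000

Elias gamma(1232) = '0000000000' + '10011010000' = 000000000010011010000 (21 bits)


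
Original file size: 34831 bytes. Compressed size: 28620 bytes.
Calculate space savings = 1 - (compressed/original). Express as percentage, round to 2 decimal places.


ratio = compressed/original = 28620/34831 = 0.821682
savings = 1 - ratio = 1 - 0.821682 = 0.178318
as a percentage: 0.178318 * 100 = 17.83%

Space savings = 1 - 28620/34831 = 17.83%


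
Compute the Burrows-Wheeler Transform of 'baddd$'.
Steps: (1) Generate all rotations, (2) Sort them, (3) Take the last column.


Rotations (sorted):
  0: $baddd -> last char: d
  1: addd$b -> last char: b
  2: baddd$ -> last char: $
  3: d$badd -> last char: d
  4: dd$bad -> last char: d
  5: ddd$ba -> last char: a


BWT = db$dda


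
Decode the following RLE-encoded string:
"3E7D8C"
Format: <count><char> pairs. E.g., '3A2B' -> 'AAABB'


Expanding each <count><char> pair:
  3E -> 'EEE'
  7D -> 'DDDDDDD'
  8C -> 'CCCCCCCC'

Decoded = EEEDDDDDDDCCCCCCCC


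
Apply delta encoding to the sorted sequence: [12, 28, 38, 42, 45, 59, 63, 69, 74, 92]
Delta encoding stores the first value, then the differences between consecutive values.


First value: 12
Deltas:
  28 - 12 = 16
  38 - 28 = 10
  42 - 38 = 4
  45 - 42 = 3
  59 - 45 = 14
  63 - 59 = 4
  69 - 63 = 6
  74 - 69 = 5
  92 - 74 = 18


Delta encoded: [12, 16, 10, 4, 3, 14, 4, 6, 5, 18]


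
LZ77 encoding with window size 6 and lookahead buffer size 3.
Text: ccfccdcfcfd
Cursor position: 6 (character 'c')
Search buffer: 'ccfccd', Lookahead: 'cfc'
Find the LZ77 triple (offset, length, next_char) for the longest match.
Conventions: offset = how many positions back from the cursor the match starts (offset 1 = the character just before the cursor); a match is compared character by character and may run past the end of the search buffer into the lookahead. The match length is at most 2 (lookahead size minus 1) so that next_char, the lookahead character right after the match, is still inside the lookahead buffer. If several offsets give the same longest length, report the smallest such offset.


Try each offset into the search buffer:
  offset=1 (pos 5, char 'd'): match length 0
  offset=2 (pos 4, char 'c'): match length 1
  offset=3 (pos 3, char 'c'): match length 1
  offset=4 (pos 2, char 'f'): match length 0
  offset=5 (pos 1, char 'c'): match length 2
  offset=6 (pos 0, char 'c'): match length 1
Longest match has length 2 at offset 5.
next_char = character at position 6 + 2 = 8 -> 'c'

Best match: offset=5, length=2 (matching 'cf' starting at position 1)
LZ77 triple: (5, 2, 'c')


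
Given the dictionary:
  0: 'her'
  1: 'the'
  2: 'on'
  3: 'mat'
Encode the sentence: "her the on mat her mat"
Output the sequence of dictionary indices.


Look up each word in the dictionary:
  'her' -> 0
  'the' -> 1
  'on' -> 2
  'mat' -> 3
  'her' -> 0
  'mat' -> 3

Encoded: [0, 1, 2, 3, 0, 3]


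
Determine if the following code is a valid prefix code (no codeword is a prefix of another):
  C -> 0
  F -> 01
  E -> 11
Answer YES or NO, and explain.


Checking each pair (does one codeword prefix another?):
  C='0' vs F='01': prefix -- VIOLATION

NO -- this is NOT a valid prefix code. C (0) is a prefix of F (01).


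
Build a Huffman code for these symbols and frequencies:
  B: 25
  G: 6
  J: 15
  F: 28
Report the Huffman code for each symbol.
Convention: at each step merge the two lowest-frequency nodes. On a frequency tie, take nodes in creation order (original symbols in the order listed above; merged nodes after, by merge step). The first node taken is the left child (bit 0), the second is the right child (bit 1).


Huffman tree construction:
Step 1: Merge G(6) + J(15) = 21
Step 2: Merge (G+J)(21) + B(25) = 46
Step 3: Merge F(28) + ((G+J)+B)(46) = 74
Read each symbol's code off the tree from the root (left child = 0, right child = 1).

Codes:
  B: 11 (length 2)
  G: 100 (length 3)
  J: 101 (length 3)
  F: 0 (length 1)
Average code length: 141/74 = 1.9054 bits/symbol


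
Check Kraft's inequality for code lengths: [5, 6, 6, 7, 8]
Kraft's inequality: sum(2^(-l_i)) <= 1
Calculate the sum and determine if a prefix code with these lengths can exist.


Sum = 2^(-5) + 2^(-6) + 2^(-6) + 2^(-7) + 2^(-8)
    = 0.03125 + 0.015625 + 0.015625 + 0.0078125 + 0.00390625
    = 19/256 = 0.07421875
Since 0.07421875 <= 1, Kraft's inequality IS satisfied.
A prefix code with these lengths CAN exist.

Kraft sum = 0.07421875. Satisfied.


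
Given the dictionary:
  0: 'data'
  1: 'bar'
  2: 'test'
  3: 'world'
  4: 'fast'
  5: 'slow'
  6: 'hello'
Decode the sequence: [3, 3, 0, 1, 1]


Look up each index in the dictionary:
  3 -> 'world'
  3 -> 'world'
  0 -> 'data'
  1 -> 'bar'
  1 -> 'bar'

Decoded: "world world data bar bar"


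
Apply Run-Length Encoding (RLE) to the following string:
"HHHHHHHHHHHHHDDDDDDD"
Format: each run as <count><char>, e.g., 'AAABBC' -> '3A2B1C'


Scanning runs left to right:
  i=0: run of 'H' x 13 -> '13H'
  i=13: run of 'D' x 7 -> '7D'

RLE = 13H7D


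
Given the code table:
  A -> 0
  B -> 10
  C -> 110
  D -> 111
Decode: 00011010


Decoding:
0 -> A
0 -> A
0 -> A
110 -> C
10 -> B


Result: AAACB


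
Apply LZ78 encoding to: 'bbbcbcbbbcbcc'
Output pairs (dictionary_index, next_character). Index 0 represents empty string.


LZ78 encoding steps:
Dictionary: {0: ''}
Step 1: w='' (idx 0), next='b' -> output (0, 'b'), add 'b' as idx 1
Step 2: w='b' (idx 1), next='b' -> output (1, 'b'), add 'bb' as idx 2
Step 3: w='' (idx 0), next='c' -> output (0, 'c'), add 'c' as idx 3
Step 4: w='b' (idx 1), next='c' -> output (1, 'c'), add 'bc' as idx 4
Step 5: w='bb' (idx 2), next='b' -> output (2, 'b'), add 'bbb' as idx 5
Step 6: w='c' (idx 3), next='b' -> output (3, 'b'), add 'cb' as idx 6
Step 7: w='c' (idx 3), next='c' -> output (3, 'c'), add 'cc' as idx 7


Encoded: [(0, 'b'), (1, 'b'), (0, 'c'), (1, 'c'), (2, 'b'), (3, 'b'), (3, 'c')]


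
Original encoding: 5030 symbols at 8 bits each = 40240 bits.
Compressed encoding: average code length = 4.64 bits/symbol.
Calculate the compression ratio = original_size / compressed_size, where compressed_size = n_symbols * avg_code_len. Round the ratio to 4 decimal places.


original_size = n_symbols * orig_bits = 5030 * 8 = 40240 bits
compressed_size = n_symbols * avg_code_len = 5030 * 4.64 = 23339.2 bits
ratio = original_size / compressed_size = 40240 / 23339.2 = 1.7241

Compression ratio = 1.7241


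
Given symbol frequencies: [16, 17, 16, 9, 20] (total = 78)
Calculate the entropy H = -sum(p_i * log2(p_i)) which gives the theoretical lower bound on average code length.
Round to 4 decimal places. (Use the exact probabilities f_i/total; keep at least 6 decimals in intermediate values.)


Per-symbol terms -p_i * log2(p_i) with p_i = f_i/78:
  p = 16/78 = 0.205128: log2(p) = -2.285402, -p*log2(p) = 0.468800
  p = 17/78 = 0.217949: log2(p) = -2.197939, -p*log2(p) = 0.479038
  p = 16/78 = 0.205128: log2(p) = -2.285402, -p*log2(p) = 0.468800
  p = 9/78 = 0.115385: log2(p) = -3.115477, -p*log2(p) = 0.359478
  p = 20/78 = 0.256410: log2(p) = -1.963474, -p*log2(p) = 0.503455
H = 0.468800 + 0.479038 + 0.468800 + 0.359478 + 0.503455 = 2.279571

H = 2.2796 bits/symbol


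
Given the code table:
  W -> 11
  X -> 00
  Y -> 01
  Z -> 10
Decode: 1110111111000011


Decoding:
11 -> W
10 -> Z
11 -> W
11 -> W
11 -> W
00 -> X
00 -> X
11 -> W


Result: WZWWWXXW


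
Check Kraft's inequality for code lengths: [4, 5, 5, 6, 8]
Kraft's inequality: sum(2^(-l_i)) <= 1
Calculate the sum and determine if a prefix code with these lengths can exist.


Sum = 2^(-4) + 2^(-5) + 2^(-5) + 2^(-6) + 2^(-8)
    = 0.0625 + 0.03125 + 0.03125 + 0.015625 + 0.00390625
    = 37/256 = 0.14453125
Since 0.14453125 <= 1, Kraft's inequality IS satisfied.
A prefix code with these lengths CAN exist.

Kraft sum = 0.14453125. Satisfied.


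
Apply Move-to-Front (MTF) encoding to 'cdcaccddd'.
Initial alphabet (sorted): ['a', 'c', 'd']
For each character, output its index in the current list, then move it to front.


MTF encoding:
'c': index 1 in ['a', 'c', 'd'] -> ['c', 'a', 'd']
'd': index 2 in ['c', 'a', 'd'] -> ['d', 'c', 'a']
'c': index 1 in ['d', 'c', 'a'] -> ['c', 'd', 'a']
'a': index 2 in ['c', 'd', 'a'] -> ['a', 'c', 'd']
'c': index 1 in ['a', 'c', 'd'] -> ['c', 'a', 'd']
'c': index 0 in ['c', 'a', 'd'] -> ['c', 'a', 'd']
'd': index 2 in ['c', 'a', 'd'] -> ['d', 'c', 'a']
'd': index 0 in ['d', 'c', 'a'] -> ['d', 'c', 'a']
'd': index 0 in ['d', 'c', 'a'] -> ['d', 'c', 'a']


Output: [1, 2, 1, 2, 1, 0, 2, 0, 0]


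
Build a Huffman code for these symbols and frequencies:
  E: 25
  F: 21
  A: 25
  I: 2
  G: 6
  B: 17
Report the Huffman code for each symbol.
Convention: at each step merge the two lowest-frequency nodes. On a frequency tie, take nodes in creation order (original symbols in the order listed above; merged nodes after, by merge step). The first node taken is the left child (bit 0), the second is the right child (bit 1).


Huffman tree construction:
Step 1: Merge I(2) + G(6) = 8
Step 2: Merge (I+G)(8) + B(17) = 25
Step 3: Merge F(21) + E(25) = 46
Step 4: Merge A(25) + ((I+G)+B)(25) = 50
Step 5: Merge (F+E)(46) + (A+((I+G)+B))(50) = 96
Read each symbol's code off the tree from the root (left child = 0, right child = 1).

Codes:
  E: 01 (length 2)
  F: 00 (length 2)
  A: 10 (length 2)
  I: 1100 (length 4)
  G: 1101 (length 4)
  B: 111 (length 3)
Average code length: 225/96 = 2.3438 bits/symbol


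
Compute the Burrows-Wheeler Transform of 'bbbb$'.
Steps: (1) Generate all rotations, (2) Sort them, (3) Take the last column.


Rotations (sorted):
  0: $bbbb -> last char: b
  1: b$bbb -> last char: b
  2: bb$bb -> last char: b
  3: bbb$b -> last char: b
  4: bbbb$ -> last char: $


BWT = bbbb$


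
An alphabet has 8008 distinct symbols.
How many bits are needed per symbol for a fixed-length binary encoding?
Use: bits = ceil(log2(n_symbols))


log2(8008) = 12.9672
Bracket: 2^12 = 4096 < 8008 <= 2^13 = 8192
So ceil(log2(8008)) = 13

bits = ceil(log2(8008)) = ceil(12.9672) = 13 bits


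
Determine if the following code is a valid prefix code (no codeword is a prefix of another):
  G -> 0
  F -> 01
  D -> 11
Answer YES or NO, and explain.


Checking each pair (does one codeword prefix another?):
  G='0' vs F='01': prefix -- VIOLATION

NO -- this is NOT a valid prefix code. G (0) is a prefix of F (01).


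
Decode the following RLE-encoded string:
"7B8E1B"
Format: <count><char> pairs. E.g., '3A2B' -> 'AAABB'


Expanding each <count><char> pair:
  7B -> 'BBBBBBB'
  8E -> 'EEEEEEEE'
  1B -> 'B'

Decoded = BBBBBBBEEEEEEEEB


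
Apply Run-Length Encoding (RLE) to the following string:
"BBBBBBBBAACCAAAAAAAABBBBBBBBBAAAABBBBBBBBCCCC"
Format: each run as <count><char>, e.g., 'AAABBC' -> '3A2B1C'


Scanning runs left to right:
  i=0: run of 'B' x 8 -> '8B'
  i=8: run of 'A' x 2 -> '2A'
  i=10: run of 'C' x 2 -> '2C'
  i=12: run of 'A' x 8 -> '8A'
  i=20: run of 'B' x 9 -> '9B'
  i=29: run of 'A' x 4 -> '4A'
  i=33: run of 'B' x 8 -> '8B'
  i=41: run of 'C' x 4 -> '4C'

RLE = 8B2A2C8A9B4A8B4C


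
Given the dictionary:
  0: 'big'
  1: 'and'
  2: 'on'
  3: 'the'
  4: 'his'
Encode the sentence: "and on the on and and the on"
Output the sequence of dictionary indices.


Look up each word in the dictionary:
  'and' -> 1
  'on' -> 2
  'the' -> 3
  'on' -> 2
  'and' -> 1
  'and' -> 1
  'the' -> 3
  'on' -> 2

Encoded: [1, 2, 3, 2, 1, 1, 3, 2]


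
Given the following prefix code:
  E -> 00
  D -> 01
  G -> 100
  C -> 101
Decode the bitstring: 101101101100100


Decoding step by step:
Bits 101 -> C
Bits 101 -> C
Bits 101 -> C
Bits 100 -> G
Bits 100 -> G


Decoded message: CCCGG


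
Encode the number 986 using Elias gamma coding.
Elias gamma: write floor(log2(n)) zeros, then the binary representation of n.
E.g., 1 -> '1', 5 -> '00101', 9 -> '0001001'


num_bits = floor(log2(986)) + 1 = 10
leading_zeros = num_bits - 1 = 9
binary(986) = 1111011010

Elias gamma(986) = '000000000' + '1111011010' = 0000000001111011010 (19 bits)


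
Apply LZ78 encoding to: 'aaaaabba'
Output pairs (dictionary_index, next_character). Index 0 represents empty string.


LZ78 encoding steps:
Dictionary: {0: ''}
Step 1: w='' (idx 0), next='a' -> output (0, 'a'), add 'a' as idx 1
Step 2: w='a' (idx 1), next='a' -> output (1, 'a'), add 'aa' as idx 2
Step 3: w='aa' (idx 2), next='b' -> output (2, 'b'), add 'aab' as idx 3
Step 4: w='' (idx 0), next='b' -> output (0, 'b'), add 'b' as idx 4
Step 5: w='a' (idx 1), end of input -> output (1, '')


Encoded: [(0, 'a'), (1, 'a'), (2, 'b'), (0, 'b'), (1, '')]


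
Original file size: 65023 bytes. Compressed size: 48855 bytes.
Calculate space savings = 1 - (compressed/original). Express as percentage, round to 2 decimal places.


ratio = compressed/original = 48855/65023 = 0.75135
savings = 1 - ratio = 1 - 0.75135 = 0.24865
as a percentage: 0.24865 * 100 = 24.87%

Space savings = 1 - 48855/65023 = 24.87%


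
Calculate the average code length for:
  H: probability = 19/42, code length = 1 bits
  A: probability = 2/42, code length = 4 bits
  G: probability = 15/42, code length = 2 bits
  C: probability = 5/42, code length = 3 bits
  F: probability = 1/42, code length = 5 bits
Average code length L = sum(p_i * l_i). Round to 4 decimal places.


Weighted contributions p_i * l_i:
  H: (19/42) * 1 = 19/42
  A: (2/42) * 4 = 8/42
  G: (15/42) * 2 = 30/42
  C: (5/42) * 3 = 15/42
  F: (1/42) * 5 = 5/42
Sum = (19 + 8 + 30 + 15 + 5)/42 = 77/42

L = 77/42 = 1.8333 bits/symbol


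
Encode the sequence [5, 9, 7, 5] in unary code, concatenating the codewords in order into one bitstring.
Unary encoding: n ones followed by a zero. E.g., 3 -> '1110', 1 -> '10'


Encode each number as n ones followed by a terminating 0:
  5 -> 111110 (6 bits)
  9 -> 1111111110 (10 bits)
  7 -> 11111110 (8 bits)
  5 -> 111110 (6 bits)
Total length = 6 + 10 + 8 + 6 = 30 bits.

Unary([5, 9, 7, 5]) = 111110111111111011111110111110 (30 bits)


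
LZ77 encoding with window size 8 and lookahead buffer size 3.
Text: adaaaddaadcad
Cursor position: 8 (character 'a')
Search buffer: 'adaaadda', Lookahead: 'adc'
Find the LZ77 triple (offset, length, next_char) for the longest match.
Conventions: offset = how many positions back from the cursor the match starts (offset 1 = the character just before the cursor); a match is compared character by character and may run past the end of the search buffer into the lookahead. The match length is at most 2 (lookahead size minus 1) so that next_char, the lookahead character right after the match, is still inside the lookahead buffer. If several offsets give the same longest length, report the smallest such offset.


Try each offset into the search buffer:
  offset=1 (pos 7, char 'a'): match length 1
  offset=2 (pos 6, char 'd'): match length 0
  offset=3 (pos 5, char 'd'): match length 0
  offset=4 (pos 4, char 'a'): match length 2
  offset=5 (pos 3, char 'a'): match length 1
  offset=6 (pos 2, char 'a'): match length 1
  offset=7 (pos 1, char 'd'): match length 0
  offset=8 (pos 0, char 'a'): match length 2
Longest match has length 2, found at offsets 4, 8; take the smallest, offset 4.
next_char = character at position 8 + 2 = 10 -> 'c'

Best match: offset=4, length=2 (matching 'ad' starting at position 4)
LZ77 triple: (4, 2, 'c')


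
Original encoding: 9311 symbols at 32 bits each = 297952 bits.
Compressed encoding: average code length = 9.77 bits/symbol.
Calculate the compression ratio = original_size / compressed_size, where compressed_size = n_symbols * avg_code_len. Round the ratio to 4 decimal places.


original_size = n_symbols * orig_bits = 9311 * 32 = 297952 bits
compressed_size = n_symbols * avg_code_len = 9311 * 9.77 = 90968.47 bits
ratio = original_size / compressed_size = 297952 / 90968.47 = 3.2753

Compression ratio = 3.2753


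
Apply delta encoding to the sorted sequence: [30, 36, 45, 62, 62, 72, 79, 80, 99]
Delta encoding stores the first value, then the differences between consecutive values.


First value: 30
Deltas:
  36 - 30 = 6
  45 - 36 = 9
  62 - 45 = 17
  62 - 62 = 0
  72 - 62 = 10
  79 - 72 = 7
  80 - 79 = 1
  99 - 80 = 19


Delta encoded: [30, 6, 9, 17, 0, 10, 7, 1, 19]


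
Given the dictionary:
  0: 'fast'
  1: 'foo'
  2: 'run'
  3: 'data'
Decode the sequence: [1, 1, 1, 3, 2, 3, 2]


Look up each index in the dictionary:
  1 -> 'foo'
  1 -> 'foo'
  1 -> 'foo'
  3 -> 'data'
  2 -> 'run'
  3 -> 'data'
  2 -> 'run'

Decoded: "foo foo foo data run data run"


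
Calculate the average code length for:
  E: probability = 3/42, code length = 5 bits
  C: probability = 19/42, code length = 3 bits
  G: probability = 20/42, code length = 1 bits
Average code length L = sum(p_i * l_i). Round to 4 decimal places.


Weighted contributions p_i * l_i:
  E: (3/42) * 5 = 15/42
  C: (19/42) * 3 = 57/42
  G: (20/42) * 1 = 20/42
Sum = (15 + 57 + 20)/42 = 92/42

L = 92/42 = 2.1905 bits/symbol


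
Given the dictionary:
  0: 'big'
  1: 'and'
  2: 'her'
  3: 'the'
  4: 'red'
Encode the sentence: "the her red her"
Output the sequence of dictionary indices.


Look up each word in the dictionary:
  'the' -> 3
  'her' -> 2
  'red' -> 4
  'her' -> 2

Encoded: [3, 2, 4, 2]


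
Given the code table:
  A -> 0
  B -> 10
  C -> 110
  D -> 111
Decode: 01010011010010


Decoding:
0 -> A
10 -> B
10 -> B
0 -> A
110 -> C
10 -> B
0 -> A
10 -> B


Result: ABBACBAB


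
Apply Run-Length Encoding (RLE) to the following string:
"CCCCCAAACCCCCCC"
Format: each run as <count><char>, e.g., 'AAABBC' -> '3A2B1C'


Scanning runs left to right:
  i=0: run of 'C' x 5 -> '5C'
  i=5: run of 'A' x 3 -> '3A'
  i=8: run of 'C' x 7 -> '7C'

RLE = 5C3A7C


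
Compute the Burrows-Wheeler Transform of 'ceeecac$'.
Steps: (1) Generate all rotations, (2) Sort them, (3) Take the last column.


Rotations (sorted):
  0: $ceeecac -> last char: c
  1: ac$ceeec -> last char: c
  2: c$ceeeca -> last char: a
  3: cac$ceee -> last char: e
  4: ceeecac$ -> last char: $
  5: ecac$cee -> last char: e
  6: eecac$ce -> last char: e
  7: eeecac$c -> last char: c


BWT = ccae$eec


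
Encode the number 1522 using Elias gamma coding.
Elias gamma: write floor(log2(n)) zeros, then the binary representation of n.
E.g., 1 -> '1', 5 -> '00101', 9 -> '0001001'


num_bits = floor(log2(1522)) + 1 = 11
leading_zeros = num_bits - 1 = 10
binary(1522) = 10111110010

Elias gamma(1522) = '0000000000' + '10111110010' = 000000000010111110010 (21 bits)


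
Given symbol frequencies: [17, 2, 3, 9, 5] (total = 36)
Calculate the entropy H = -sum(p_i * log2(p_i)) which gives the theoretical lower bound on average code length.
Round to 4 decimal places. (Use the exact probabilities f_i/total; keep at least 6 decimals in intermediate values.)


Per-symbol terms -p_i * log2(p_i) with p_i = f_i/36:
  p = 17/36 = 0.472222: log2(p) = -1.082462, -p*log2(p) = 0.511163
  p = 2/36 = 0.055556: log2(p) = -4.169925, -p*log2(p) = 0.231663
  p = 3/36 = 0.083333: log2(p) = -3.584963, -p*log2(p) = 0.298747
  p = 9/36 = 0.250000: log2(p) = -2.000000, -p*log2(p) = 0.500000
  p = 5/36 = 0.138889: log2(p) = -2.847997, -p*log2(p) = 0.395555
H = 0.511163 + 0.231663 + 0.298747 + 0.500000 + 0.395555 = 1.937128

H = 1.9371 bits/symbol


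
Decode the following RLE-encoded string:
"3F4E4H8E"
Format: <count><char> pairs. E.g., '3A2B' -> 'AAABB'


Expanding each <count><char> pair:
  3F -> 'FFF'
  4E -> 'EEEE'
  4H -> 'HHHH'
  8E -> 'EEEEEEEE'

Decoded = FFFEEEEHHHHEEEEEEEE


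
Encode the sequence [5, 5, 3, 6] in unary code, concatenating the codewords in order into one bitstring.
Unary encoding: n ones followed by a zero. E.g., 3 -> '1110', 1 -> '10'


Encode each number as n ones followed by a terminating 0:
  5 -> 111110 (6 bits)
  5 -> 111110 (6 bits)
  3 -> 1110 (4 bits)
  6 -> 1111110 (7 bits)
Total length = 6 + 6 + 4 + 7 = 23 bits.

Unary([5, 5, 3, 6]) = 11111011111011101111110 (23 bits)


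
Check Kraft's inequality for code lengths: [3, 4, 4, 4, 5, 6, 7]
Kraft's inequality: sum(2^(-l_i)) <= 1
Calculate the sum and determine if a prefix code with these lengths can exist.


Sum = 2^(-3) + 2^(-4) + 2^(-4) + 2^(-4) + 2^(-5) + 2^(-6) + 2^(-7)
    = 0.125 + 0.0625 + 0.0625 + 0.0625 + 0.03125 + 0.015625 + 0.0078125
    = 47/128 = 0.3671875
Since 0.3671875 <= 1, Kraft's inequality IS satisfied.
A prefix code with these lengths CAN exist.

Kraft sum = 0.3671875. Satisfied.


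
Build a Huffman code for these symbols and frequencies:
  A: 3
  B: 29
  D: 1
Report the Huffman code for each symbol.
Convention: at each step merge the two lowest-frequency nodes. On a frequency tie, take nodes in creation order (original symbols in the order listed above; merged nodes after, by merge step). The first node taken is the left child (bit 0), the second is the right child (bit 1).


Huffman tree construction:
Step 1: Merge D(1) + A(3) = 4
Step 2: Merge (D+A)(4) + B(29) = 33
Read each symbol's code off the tree from the root (left child = 0, right child = 1).

Codes:
  A: 01 (length 2)
  B: 1 (length 1)
  D: 00 (length 2)
Average code length: 37/33 = 1.1212 bits/symbol


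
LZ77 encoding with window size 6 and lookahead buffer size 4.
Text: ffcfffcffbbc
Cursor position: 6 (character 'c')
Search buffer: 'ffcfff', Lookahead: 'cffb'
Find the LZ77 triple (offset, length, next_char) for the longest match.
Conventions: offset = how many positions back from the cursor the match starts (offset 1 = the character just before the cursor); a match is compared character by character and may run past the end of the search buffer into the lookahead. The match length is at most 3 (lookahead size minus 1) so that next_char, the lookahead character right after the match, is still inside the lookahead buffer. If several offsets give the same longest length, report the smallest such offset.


Try each offset into the search buffer:
  offset=1 (pos 5, char 'f'): match length 0
  offset=2 (pos 4, char 'f'): match length 0
  offset=3 (pos 3, char 'f'): match length 0
  offset=4 (pos 2, char 'c'): match length 3
  offset=5 (pos 1, char 'f'): match length 0
  offset=6 (pos 0, char 'f'): match length 0
Longest match has length 3 at offset 4.
next_char = character at position 6 + 3 = 9 -> 'b'

Best match: offset=4, length=3 (matching 'cff' starting at position 2)
LZ77 triple: (4, 3, 'b')


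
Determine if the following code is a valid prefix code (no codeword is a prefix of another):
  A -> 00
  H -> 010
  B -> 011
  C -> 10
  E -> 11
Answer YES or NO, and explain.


Checking each pair (does one codeword prefix another?):
  A='00' vs H='010': no prefix
  A='00' vs B='011': no prefix
  A='00' vs C='10': no prefix
  A='00' vs E='11': no prefix
  H='010' vs A='00': no prefix
  H='010' vs B='011': no prefix
  H='010' vs C='10': no prefix
  H='010' vs E='11': no prefix
  B='011' vs A='00': no prefix
  B='011' vs H='010': no prefix
  B='011' vs C='10': no prefix
  B='011' vs E='11': no prefix
  C='10' vs A='00': no prefix
  C='10' vs H='010': no prefix
  C='10' vs B='011': no prefix
  C='10' vs E='11': no prefix
  E='11' vs A='00': no prefix
  E='11' vs H='010': no prefix
  E='11' vs B='011': no prefix
  E='11' vs C='10': no prefix
No violation found over all pairs.

YES -- this is a valid prefix code. No codeword is a prefix of any other codeword.


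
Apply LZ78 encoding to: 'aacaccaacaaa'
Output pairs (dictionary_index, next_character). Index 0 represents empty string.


LZ78 encoding steps:
Dictionary: {0: ''}
Step 1: w='' (idx 0), next='a' -> output (0, 'a'), add 'a' as idx 1
Step 2: w='a' (idx 1), next='c' -> output (1, 'c'), add 'ac' as idx 2
Step 3: w='ac' (idx 2), next='c' -> output (2, 'c'), add 'acc' as idx 3
Step 4: w='a' (idx 1), next='a' -> output (1, 'a'), add 'aa' as idx 4
Step 5: w='' (idx 0), next='c' -> output (0, 'c'), add 'c' as idx 5
Step 6: w='aa' (idx 4), next='a' -> output (4, 'a'), add 'aaa' as idx 6


Encoded: [(0, 'a'), (1, 'c'), (2, 'c'), (1, 'a'), (0, 'c'), (4, 'a')]


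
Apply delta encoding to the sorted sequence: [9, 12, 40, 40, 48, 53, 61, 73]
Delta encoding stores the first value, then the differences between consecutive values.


First value: 9
Deltas:
  12 - 9 = 3
  40 - 12 = 28
  40 - 40 = 0
  48 - 40 = 8
  53 - 48 = 5
  61 - 53 = 8
  73 - 61 = 12


Delta encoded: [9, 3, 28, 0, 8, 5, 8, 12]


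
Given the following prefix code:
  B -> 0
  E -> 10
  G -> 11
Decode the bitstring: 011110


Decoding step by step:
Bits 0 -> B
Bits 11 -> G
Bits 11 -> G
Bits 0 -> B


Decoded message: BGGB


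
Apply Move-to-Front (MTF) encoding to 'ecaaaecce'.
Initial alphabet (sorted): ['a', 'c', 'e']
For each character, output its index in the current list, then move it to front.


MTF encoding:
'e': index 2 in ['a', 'c', 'e'] -> ['e', 'a', 'c']
'c': index 2 in ['e', 'a', 'c'] -> ['c', 'e', 'a']
'a': index 2 in ['c', 'e', 'a'] -> ['a', 'c', 'e']
'a': index 0 in ['a', 'c', 'e'] -> ['a', 'c', 'e']
'a': index 0 in ['a', 'c', 'e'] -> ['a', 'c', 'e']
'e': index 2 in ['a', 'c', 'e'] -> ['e', 'a', 'c']
'c': index 2 in ['e', 'a', 'c'] -> ['c', 'e', 'a']
'c': index 0 in ['c', 'e', 'a'] -> ['c', 'e', 'a']
'e': index 1 in ['c', 'e', 'a'] -> ['e', 'c', 'a']


Output: [2, 2, 2, 0, 0, 2, 2, 0, 1]


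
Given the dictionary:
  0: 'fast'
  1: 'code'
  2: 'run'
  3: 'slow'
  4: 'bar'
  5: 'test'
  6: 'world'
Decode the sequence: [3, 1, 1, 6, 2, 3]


Look up each index in the dictionary:
  3 -> 'slow'
  1 -> 'code'
  1 -> 'code'
  6 -> 'world'
  2 -> 'run'
  3 -> 'slow'

Decoded: "slow code code world run slow"


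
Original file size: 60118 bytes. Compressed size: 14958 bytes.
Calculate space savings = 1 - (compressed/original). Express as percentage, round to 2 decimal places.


ratio = compressed/original = 14958/60118 = 0.248811
savings = 1 - ratio = 1 - 0.248811 = 0.751189
as a percentage: 0.751189 * 100 = 75.12%

Space savings = 1 - 14958/60118 = 75.12%


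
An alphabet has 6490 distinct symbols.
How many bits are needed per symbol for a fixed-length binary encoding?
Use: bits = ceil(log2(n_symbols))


log2(6490) = 12.664
Bracket: 2^12 = 4096 < 6490 <= 2^13 = 8192
So ceil(log2(6490)) = 13

bits = ceil(log2(6490)) = ceil(12.664) = 13 bits


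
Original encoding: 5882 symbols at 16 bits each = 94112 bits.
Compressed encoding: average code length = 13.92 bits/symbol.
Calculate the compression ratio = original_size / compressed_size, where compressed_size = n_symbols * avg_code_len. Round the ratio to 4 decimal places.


original_size = n_symbols * orig_bits = 5882 * 16 = 94112 bits
compressed_size = n_symbols * avg_code_len = 5882 * 13.92 = 81877.44 bits
ratio = original_size / compressed_size = 94112 / 81877.44 = 1.1494

Compression ratio = 1.1494


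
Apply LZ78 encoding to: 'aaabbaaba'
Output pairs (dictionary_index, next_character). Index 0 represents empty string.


LZ78 encoding steps:
Dictionary: {0: ''}
Step 1: w='' (idx 0), next='a' -> output (0, 'a'), add 'a' as idx 1
Step 2: w='a' (idx 1), next='a' -> output (1, 'a'), add 'aa' as idx 2
Step 3: w='' (idx 0), next='b' -> output (0, 'b'), add 'b' as idx 3
Step 4: w='b' (idx 3), next='a' -> output (3, 'a'), add 'ba' as idx 4
Step 5: w='a' (idx 1), next='b' -> output (1, 'b'), add 'ab' as idx 5
Step 6: w='a' (idx 1), end of input -> output (1, '')


Encoded: [(0, 'a'), (1, 'a'), (0, 'b'), (3, 'a'), (1, 'b'), (1, '')]


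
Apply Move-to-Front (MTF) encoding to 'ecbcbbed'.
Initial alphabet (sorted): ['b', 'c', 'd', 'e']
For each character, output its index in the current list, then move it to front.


MTF encoding:
'e': index 3 in ['b', 'c', 'd', 'e'] -> ['e', 'b', 'c', 'd']
'c': index 2 in ['e', 'b', 'c', 'd'] -> ['c', 'e', 'b', 'd']
'b': index 2 in ['c', 'e', 'b', 'd'] -> ['b', 'c', 'e', 'd']
'c': index 1 in ['b', 'c', 'e', 'd'] -> ['c', 'b', 'e', 'd']
'b': index 1 in ['c', 'b', 'e', 'd'] -> ['b', 'c', 'e', 'd']
'b': index 0 in ['b', 'c', 'e', 'd'] -> ['b', 'c', 'e', 'd']
'e': index 2 in ['b', 'c', 'e', 'd'] -> ['e', 'b', 'c', 'd']
'd': index 3 in ['e', 'b', 'c', 'd'] -> ['d', 'e', 'b', 'c']


Output: [3, 2, 2, 1, 1, 0, 2, 3]
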